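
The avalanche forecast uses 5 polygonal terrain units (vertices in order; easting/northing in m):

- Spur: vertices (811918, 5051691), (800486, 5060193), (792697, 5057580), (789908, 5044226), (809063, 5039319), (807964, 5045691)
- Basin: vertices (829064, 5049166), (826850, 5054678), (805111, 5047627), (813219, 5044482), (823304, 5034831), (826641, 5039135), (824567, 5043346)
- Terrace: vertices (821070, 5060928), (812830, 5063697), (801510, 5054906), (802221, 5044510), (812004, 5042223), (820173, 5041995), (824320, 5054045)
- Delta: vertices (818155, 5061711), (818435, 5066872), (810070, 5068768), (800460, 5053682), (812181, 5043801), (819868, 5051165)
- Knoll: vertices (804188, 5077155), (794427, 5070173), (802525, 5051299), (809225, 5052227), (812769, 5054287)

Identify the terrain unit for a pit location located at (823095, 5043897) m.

Basin

Cast a ray rightward from (823095, 5043897). For each polygon, the edges (by vertex number in listed order) whose endpoints lie on opposite sides of northing = 5043897, where each meets that height, and whether that is right or left of the point:
Spur: 4–5 at easting≈791192.3 (left), 5–6 at easting≈808273.4 (left) → 0 crossings.
Basin: 4–5 at easting≈813830.3 (left), 7–1 at easting≈824992.7 (right) → 1 crossing.
Terrace: 4–5 at easting≈804843.2 (left), 6–7 at easting≈820827.6 (left) → 0 crossings.
Delta: 4–5 at easting≈812067.1 (left), 5–6 at easting≈812281.2 (left) → 0 crossings.
Knoll: no edge straddles that height → 0 crossings.
Only Basin has an odd count, so the point is inside Basin.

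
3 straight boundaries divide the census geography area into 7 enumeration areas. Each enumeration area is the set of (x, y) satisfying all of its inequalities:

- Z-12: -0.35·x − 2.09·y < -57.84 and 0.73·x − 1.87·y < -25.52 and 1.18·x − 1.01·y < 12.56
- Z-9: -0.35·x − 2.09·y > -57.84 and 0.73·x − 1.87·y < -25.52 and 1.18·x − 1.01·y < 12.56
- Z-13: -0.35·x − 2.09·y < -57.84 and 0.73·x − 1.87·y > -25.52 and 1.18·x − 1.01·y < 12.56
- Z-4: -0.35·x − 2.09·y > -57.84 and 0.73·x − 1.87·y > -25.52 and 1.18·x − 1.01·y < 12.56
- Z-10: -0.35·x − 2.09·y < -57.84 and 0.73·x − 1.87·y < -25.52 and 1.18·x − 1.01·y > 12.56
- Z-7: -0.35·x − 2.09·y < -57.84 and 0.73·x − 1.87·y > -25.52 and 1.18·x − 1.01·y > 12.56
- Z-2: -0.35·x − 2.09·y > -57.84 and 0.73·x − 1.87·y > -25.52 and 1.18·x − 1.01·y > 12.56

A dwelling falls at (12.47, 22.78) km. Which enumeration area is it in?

-0.35·12.47 − 2.09·22.78 = -51.975, which is > -57.84
0.73·12.47 − 1.87·22.78 = -33.496, which is < -25.52
1.18·12.47 − 1.01·22.78 = -8.293, which is < 12.56
This sign pattern matches Z-9.

Z-9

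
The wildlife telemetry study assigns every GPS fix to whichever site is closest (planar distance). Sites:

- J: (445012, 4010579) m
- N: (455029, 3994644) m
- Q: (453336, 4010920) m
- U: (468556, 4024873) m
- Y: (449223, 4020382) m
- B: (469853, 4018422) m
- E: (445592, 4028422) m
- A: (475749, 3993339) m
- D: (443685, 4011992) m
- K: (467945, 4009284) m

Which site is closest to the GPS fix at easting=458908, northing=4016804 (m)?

Squared distances to each site:
J: 231849441.000; N: 506112241.000; Q: 65668640.000; U: 158192665.000; Y: 106601309.000; B: 122410949.000; E: 312293780.000; A: 834225506.000; D: 254895073.000; K: 138217769.000.
Minimum at Q.

Q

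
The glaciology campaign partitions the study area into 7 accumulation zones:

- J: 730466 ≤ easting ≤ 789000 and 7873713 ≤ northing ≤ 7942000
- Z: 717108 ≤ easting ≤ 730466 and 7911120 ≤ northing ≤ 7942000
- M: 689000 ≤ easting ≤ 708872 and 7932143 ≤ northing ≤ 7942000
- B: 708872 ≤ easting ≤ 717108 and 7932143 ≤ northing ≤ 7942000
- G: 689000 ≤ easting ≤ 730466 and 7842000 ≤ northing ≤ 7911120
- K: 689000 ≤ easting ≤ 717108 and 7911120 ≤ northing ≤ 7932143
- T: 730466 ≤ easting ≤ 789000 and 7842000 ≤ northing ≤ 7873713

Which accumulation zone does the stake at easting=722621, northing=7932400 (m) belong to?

The point has easting = 722621 and northing = 7932400.
Only Z satisfies 717108 ≤ easting ≤ 730466 and 7911120 ≤ northing ≤ 7942000.

Z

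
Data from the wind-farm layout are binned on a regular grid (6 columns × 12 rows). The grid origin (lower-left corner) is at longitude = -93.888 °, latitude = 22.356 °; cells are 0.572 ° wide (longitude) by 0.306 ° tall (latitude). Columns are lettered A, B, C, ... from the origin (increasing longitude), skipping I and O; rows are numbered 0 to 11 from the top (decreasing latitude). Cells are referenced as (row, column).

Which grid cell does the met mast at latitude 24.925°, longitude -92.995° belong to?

Column index: ⌊(-92.995 − -93.888) / 0.572⌋ = ⌊1.561⌋ = 1 → column B
Row offset from origin: ⌊(24.925 − 22.356) / 0.306⌋ = ⌊8.395⌋ = 8 → row 3 (counted from top)

(3, B)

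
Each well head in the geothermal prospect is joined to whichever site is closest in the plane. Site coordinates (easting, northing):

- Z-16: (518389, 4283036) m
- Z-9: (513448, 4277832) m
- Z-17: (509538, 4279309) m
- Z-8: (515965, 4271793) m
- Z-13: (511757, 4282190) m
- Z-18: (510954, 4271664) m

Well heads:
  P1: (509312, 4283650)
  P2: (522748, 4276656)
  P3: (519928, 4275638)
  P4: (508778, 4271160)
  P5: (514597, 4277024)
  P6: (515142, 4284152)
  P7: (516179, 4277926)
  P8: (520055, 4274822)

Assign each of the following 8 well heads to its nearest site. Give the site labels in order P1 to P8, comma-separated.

P1 → Z-13 (d²=8109625.00)
P2 → Z-16 (d²=59705281.00)
P3 → Z-8 (d²=30489394.00)
P4 → Z-18 (d²=4988992.00)
P5 → Z-9 (d²=1973065.00)
P6 → Z-16 (d²=11788465.00)
P7 → Z-9 (d²=7467197.00)
P8 → Z-8 (d²=25902941.00)

Z-13, Z-16, Z-8, Z-18, Z-9, Z-16, Z-9, Z-8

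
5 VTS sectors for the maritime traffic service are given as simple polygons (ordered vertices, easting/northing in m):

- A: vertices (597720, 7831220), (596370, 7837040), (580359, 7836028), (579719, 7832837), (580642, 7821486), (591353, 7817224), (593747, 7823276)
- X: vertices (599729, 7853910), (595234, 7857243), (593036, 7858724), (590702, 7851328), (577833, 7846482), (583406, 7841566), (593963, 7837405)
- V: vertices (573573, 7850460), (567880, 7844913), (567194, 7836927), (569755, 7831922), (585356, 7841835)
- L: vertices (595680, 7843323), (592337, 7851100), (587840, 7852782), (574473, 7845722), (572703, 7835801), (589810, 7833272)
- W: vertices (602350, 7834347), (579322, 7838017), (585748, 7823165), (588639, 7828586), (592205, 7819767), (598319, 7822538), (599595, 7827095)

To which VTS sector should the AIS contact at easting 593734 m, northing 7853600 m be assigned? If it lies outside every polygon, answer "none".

X

Cast a ray rightward from (593734, 7853600). For each polygon, the edges (by vertex number in listed order) whose endpoints lie on opposite sides of northing = 7853600, where each meets that height, and whether that is right or left of the point:
A: no edge straddles that height → 0 crossings.
X: 3–4 at easting≈591419.0 (left), 7–1 at easting≈599620.7 (right) → 1 crossing.
V: no edge straddles that height → 0 crossings.
L: no edge straddles that height → 0 crossings.
W: no edge straddles that height → 0 crossings.
Only X has an odd count, so the point is inside X.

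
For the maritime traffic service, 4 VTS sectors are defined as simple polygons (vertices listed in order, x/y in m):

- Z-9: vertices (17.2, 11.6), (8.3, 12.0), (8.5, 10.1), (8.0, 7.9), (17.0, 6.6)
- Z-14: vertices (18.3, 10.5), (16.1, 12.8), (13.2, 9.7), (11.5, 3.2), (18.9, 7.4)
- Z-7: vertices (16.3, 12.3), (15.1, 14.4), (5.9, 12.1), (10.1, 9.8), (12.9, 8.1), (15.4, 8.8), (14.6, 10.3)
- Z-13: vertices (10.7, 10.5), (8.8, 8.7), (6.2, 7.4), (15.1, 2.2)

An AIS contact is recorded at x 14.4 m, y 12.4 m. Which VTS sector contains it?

Z-7

Cast a ray rightward from (14.4, 12.4). For each polygon, the edges (by vertex number in listed order) whose endpoints lie on opposite sides of y = 12.4, where each meets that height, and whether that is right or left of the point:
Z-9: no edge straddles that height → 0 crossings.
Z-14: 1–2 at x≈16.48 (right), 2–3 at x≈15.73 (right) → 2 crossings.
Z-7: 1–2 at x≈16.24 (right), 2–3 at x≈7.10 (left) → 1 crossing.
Z-13: no edge straddles that height → 0 crossings.
Only Z-7 has an odd count, so the point is inside Z-7.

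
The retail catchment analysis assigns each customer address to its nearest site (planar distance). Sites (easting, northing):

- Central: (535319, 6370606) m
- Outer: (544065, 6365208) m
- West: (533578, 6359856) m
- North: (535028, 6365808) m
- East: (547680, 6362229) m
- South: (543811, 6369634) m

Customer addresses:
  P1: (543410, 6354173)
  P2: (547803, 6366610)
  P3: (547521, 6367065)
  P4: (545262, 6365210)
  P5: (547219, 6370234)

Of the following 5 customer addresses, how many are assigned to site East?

1

P1 → East
P2 → Outer
P3 → Outer
P4 → Outer
P5 → South
1 of the 5 goes to East.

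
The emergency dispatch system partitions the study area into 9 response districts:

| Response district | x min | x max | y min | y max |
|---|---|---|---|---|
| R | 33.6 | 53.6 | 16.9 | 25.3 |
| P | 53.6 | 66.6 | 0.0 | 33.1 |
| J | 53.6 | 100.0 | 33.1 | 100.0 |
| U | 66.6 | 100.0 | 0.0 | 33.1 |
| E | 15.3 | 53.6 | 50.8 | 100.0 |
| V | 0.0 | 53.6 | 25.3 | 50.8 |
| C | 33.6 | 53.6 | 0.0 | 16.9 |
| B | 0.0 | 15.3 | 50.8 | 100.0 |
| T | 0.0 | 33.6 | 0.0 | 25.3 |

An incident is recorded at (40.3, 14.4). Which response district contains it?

The point has x = 40.3 and y = 14.4.
Only C satisfies 33.6 ≤ x ≤ 53.6 and 0.0 ≤ y ≤ 16.9.

C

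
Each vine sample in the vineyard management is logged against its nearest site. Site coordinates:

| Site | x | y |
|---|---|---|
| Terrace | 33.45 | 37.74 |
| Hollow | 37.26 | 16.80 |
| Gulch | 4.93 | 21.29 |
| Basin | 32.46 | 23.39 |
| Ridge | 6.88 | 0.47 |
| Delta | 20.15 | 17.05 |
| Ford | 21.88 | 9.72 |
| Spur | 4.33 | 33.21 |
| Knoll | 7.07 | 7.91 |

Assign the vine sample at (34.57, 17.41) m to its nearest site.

Hollow

Squared distances to each site:
Terrace: 414.563; Hollow: 7.608; Gulch: 893.584; Basin: 40.213; Ridge: 1053.700; Delta: 208.066; Ford: 220.172; Spur: 1164.098; Knoll: 846.500.
Minimum at Hollow.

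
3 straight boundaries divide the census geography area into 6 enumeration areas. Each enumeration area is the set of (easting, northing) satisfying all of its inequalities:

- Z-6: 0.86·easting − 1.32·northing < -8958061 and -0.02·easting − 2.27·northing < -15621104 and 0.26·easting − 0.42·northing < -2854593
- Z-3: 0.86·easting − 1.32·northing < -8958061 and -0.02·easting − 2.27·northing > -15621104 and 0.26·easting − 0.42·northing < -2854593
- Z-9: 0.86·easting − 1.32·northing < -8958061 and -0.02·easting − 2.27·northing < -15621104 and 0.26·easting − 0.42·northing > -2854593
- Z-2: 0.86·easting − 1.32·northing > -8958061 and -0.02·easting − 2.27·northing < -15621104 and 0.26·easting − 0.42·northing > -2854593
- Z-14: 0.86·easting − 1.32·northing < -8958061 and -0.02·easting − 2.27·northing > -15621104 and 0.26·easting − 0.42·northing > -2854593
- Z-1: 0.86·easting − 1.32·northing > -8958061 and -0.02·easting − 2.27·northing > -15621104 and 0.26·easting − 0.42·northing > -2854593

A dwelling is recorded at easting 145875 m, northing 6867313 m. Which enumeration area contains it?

0.86·145875 − 1.32·6867313 = -8939400.660, which is > -8958061
-0.02·145875 − 2.27·6867313 = -15591718.010, which is > -15621104
0.26·145875 − 0.42·6867313 = -2846343.960, which is > -2854593
This sign pattern matches Z-1.

Z-1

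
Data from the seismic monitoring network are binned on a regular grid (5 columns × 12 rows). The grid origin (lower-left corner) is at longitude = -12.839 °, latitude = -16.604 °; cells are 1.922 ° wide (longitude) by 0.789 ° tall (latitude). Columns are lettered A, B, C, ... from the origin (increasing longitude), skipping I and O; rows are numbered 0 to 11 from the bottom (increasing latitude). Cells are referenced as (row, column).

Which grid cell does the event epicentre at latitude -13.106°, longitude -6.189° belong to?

(4, D)

Column index: ⌊(-6.189 − -12.839) / 1.922⌋ = ⌊3.460⌋ = 3 → column D
Row offset from origin: ⌊(-13.106 − -16.604) / 0.789⌋ = ⌊4.433⌋ = 4 → row 4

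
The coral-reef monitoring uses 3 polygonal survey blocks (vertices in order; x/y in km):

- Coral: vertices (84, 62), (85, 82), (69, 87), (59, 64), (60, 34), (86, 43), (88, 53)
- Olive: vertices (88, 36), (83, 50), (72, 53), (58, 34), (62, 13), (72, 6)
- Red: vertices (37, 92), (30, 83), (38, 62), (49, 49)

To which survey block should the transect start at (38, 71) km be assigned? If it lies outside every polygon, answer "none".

Red

Cast a ray rightward from (38, 71). For each polygon, the edges (by vertex number in listed order) whose endpoints lie on opposite sides of y = 71, where each meets that height, and whether that is right or left of the point:
Coral: 1–2 at x≈84.5 (right), 3–4 at x≈62.0 (right) → 2 crossings.
Olive: no edge straddles that height → 0 crossings.
Red: 2–3 at x≈34.6 (left), 4–1 at x≈42.9 (right) → 1 crossing.
Only Red has an odd count, so the point is inside Red.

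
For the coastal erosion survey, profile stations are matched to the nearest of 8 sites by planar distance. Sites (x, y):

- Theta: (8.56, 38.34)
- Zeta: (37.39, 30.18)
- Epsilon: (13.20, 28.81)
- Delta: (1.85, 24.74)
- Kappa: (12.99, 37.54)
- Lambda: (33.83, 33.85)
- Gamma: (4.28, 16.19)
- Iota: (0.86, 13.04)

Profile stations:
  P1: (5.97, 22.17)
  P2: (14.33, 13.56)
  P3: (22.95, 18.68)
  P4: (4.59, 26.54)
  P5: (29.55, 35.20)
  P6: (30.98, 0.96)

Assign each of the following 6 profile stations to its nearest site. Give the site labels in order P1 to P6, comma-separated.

P1 → Delta (d²=23.58)
P2 → Gamma (d²=107.92)
P3 → Epsilon (d²=197.68)
P4 → Delta (d²=10.75)
P5 → Lambda (d²=20.14)
P6 → Zeta (d²=894.90)

Delta, Gamma, Epsilon, Delta, Lambda, Zeta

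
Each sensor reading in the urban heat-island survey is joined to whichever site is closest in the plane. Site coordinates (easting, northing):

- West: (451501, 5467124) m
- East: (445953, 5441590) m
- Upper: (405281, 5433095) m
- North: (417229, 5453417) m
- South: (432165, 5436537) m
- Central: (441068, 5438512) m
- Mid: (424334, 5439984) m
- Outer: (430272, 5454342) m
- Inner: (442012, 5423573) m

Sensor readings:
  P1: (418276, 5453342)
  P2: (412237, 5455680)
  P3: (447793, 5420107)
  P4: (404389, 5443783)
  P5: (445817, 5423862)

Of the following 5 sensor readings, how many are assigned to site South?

P1 → North
P2 → North
P3 → Inner
P4 → Upper
P5 → Inner
0 of the 5 go to South.

0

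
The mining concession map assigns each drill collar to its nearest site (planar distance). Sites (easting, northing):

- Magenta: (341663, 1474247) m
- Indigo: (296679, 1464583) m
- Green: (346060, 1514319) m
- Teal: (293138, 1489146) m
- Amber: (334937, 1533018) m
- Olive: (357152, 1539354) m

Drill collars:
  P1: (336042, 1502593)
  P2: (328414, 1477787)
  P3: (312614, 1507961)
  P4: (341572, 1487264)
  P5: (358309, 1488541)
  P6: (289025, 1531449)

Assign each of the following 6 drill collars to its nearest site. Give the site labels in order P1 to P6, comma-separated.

P1 → Green (d²=237859400.00)
P2 → Magenta (d²=188067601.00)
P3 → Teal (d²=733318801.00)
P4 → Magenta (d²=169450570.00)
P5 → Magenta (d²=481407752.00)
P6 → Teal (d²=1806460578.00)

Green, Magenta, Teal, Magenta, Magenta, Teal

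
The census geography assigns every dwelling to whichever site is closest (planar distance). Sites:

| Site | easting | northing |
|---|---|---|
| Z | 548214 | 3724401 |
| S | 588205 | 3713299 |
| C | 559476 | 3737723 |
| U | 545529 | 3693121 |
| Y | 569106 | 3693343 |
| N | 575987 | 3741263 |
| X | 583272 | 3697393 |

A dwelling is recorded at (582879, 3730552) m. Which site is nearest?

N

Squared distances to each site:
Z: 1239497026.000; S: 326032285.000; C: 599123650.000; U: 2796102261.000; Y: 1574205210.000; N: 162225185.000; X: 1099673730.000.
Minimum at N.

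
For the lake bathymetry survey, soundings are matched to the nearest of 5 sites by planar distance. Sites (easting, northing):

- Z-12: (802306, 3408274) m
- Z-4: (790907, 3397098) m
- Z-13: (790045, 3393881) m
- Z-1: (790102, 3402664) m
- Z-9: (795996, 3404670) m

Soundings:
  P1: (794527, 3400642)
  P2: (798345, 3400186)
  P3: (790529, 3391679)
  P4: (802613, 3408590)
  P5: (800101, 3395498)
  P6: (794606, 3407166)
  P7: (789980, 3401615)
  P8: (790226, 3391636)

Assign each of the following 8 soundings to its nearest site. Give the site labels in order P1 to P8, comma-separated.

Z-9, Z-9, Z-13, Z-12, Z-4, Z-9, Z-1, Z-13

P1 → Z-9 (d²=18382745.00)
P2 → Z-9 (d²=25624057.00)
P3 → Z-13 (d²=5083060.00)
P4 → Z-12 (d²=194105.00)
P5 → Z-4 (d²=87089636.00)
P6 → Z-9 (d²=8162116.00)
P7 → Z-1 (d²=1115285.00)
P8 → Z-13 (d²=5072786.00)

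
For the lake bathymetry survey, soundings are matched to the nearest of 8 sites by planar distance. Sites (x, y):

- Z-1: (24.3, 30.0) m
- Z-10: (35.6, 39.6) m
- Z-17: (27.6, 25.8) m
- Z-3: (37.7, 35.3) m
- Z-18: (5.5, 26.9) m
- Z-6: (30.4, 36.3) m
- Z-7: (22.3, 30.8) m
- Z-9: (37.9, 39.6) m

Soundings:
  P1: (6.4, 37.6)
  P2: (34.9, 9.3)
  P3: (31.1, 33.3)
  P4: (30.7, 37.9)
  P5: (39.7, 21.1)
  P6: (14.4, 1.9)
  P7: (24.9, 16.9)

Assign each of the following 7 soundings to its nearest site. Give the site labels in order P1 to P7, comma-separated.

Z-18, Z-17, Z-6, Z-6, Z-17, Z-18, Z-17

P1 → Z-18 (d²=115.30)
P2 → Z-17 (d²=325.54)
P3 → Z-6 (d²=9.49)
P4 → Z-6 (d²=2.65)
P5 → Z-17 (d²=168.50)
P6 → Z-18 (d²=704.21)
P7 → Z-17 (d²=86.50)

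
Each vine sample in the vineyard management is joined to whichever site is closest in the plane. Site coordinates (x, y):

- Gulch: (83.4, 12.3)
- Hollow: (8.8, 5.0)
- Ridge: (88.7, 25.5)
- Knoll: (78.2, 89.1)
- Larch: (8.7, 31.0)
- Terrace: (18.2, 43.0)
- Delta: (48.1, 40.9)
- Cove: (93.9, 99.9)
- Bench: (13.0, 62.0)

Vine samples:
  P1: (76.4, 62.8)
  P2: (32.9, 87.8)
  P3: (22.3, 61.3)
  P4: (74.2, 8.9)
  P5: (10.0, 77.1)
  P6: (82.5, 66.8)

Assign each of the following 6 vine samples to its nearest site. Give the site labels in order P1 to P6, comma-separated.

P1 → Knoll (d²=694.93)
P2 → Bench (d²=1061.65)
P3 → Bench (d²=86.98)
P4 → Gulch (d²=96.20)
P5 → Bench (d²=237.01)
P6 → Knoll (d²=515.78)

Knoll, Bench, Bench, Gulch, Bench, Knoll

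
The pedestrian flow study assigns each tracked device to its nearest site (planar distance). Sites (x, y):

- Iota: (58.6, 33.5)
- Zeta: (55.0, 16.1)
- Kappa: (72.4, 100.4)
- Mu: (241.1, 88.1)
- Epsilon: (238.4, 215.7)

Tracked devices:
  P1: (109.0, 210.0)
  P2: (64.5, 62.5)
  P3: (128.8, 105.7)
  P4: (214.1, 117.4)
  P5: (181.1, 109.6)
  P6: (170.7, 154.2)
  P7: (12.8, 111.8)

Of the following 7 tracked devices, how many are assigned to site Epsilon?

P1 → Kappa
P2 → Iota
P3 → Kappa
P4 → Mu
P5 → Mu
P6 → Epsilon
P7 → Kappa
1 of the 7 goes to Epsilon.

1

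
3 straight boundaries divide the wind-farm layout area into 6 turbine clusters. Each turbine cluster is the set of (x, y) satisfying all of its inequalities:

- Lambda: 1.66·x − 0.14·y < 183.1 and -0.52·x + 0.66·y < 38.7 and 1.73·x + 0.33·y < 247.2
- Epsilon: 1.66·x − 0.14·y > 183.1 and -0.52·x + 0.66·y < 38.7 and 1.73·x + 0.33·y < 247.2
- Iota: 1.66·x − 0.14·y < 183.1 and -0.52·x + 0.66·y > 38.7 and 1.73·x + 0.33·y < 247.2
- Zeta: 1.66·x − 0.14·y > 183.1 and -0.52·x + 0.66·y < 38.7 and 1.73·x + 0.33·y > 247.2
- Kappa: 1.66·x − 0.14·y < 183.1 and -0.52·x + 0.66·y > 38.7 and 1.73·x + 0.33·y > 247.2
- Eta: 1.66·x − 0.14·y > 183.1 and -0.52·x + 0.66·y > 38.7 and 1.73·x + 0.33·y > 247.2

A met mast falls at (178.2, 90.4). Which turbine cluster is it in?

1.66·178.2 − 0.14·90.4 = 283.156, which is > 183.1
-0.52·178.2 + 0.66·90.4 = -33.000, which is < 38.7
1.73·178.2 + 0.33·90.4 = 338.118, which is > 247.2
This sign pattern matches Zeta.

Zeta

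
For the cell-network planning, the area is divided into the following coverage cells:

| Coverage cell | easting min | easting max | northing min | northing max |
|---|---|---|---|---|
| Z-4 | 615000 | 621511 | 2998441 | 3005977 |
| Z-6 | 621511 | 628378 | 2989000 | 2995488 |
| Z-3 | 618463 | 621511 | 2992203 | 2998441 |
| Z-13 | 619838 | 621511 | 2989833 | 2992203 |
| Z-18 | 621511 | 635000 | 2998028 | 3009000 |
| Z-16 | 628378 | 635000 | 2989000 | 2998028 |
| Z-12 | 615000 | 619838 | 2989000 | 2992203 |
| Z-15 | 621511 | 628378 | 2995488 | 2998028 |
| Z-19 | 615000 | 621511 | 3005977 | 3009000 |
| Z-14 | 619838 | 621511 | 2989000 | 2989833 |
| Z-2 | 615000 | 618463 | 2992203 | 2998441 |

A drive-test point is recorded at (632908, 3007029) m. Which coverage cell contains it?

Z-18

The point has easting = 632908 and northing = 3007029.
Only Z-18 satisfies 621511 ≤ easting ≤ 635000 and 2998028 ≤ northing ≤ 3009000.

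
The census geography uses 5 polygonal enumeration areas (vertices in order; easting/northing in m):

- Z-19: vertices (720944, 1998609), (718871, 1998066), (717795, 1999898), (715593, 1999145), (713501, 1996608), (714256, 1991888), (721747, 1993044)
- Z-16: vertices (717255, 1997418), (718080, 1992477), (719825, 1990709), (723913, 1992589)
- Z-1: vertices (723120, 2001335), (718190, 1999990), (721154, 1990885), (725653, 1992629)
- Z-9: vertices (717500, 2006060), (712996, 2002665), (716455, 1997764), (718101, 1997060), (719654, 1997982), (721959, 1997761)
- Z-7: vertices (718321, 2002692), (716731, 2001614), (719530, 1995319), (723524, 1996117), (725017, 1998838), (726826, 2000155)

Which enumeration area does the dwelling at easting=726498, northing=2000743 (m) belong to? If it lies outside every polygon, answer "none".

none

Cast a ray rightward from (726498, 2000743). For each polygon, the edges (by vertex number in listed order) whose endpoints lie on opposite sides of northing = 2000743, where each meets that height, and whether that is right or left of the point:
Z-19: no edge straddles that height → 0 crossings.
Z-16: no edge straddles that height → 0 crossings.
Z-1: 1–2 at easting≈720950.1 (left), 4–1 at easting≈723292.2 (left) → 0 crossings.
Z-9: 2–3 at easting≈714352.5 (left), 6–1 at easting≈720356.8 (left) → 0 crossings.
Z-7: 2–3 at easting≈717118.3 (left), 6–1 at easting≈724854.8 (left) → 0 crossings.
All counts are even, so the point lies outside every listed polygon.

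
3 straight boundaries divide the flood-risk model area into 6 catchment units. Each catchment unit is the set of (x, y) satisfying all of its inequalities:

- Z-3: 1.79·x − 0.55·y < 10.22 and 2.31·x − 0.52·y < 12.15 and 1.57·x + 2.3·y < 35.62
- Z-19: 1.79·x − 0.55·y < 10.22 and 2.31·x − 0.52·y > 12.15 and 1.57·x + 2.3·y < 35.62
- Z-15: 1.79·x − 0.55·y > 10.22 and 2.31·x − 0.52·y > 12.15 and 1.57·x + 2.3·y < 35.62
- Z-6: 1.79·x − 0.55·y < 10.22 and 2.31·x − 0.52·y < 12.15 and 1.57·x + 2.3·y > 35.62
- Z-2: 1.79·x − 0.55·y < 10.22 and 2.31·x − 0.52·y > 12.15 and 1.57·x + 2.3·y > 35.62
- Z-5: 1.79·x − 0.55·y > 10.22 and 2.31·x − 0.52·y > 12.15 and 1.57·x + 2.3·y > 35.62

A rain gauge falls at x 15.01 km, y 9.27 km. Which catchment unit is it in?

Z-5

1.79·15.01 − 0.55·9.27 = 21.769, which is > 10.22
2.31·15.01 − 0.52·9.27 = 29.853, which is > 12.15
1.57·15.01 + 2.3·9.27 = 44.887, which is > 35.62
This sign pattern matches Z-5.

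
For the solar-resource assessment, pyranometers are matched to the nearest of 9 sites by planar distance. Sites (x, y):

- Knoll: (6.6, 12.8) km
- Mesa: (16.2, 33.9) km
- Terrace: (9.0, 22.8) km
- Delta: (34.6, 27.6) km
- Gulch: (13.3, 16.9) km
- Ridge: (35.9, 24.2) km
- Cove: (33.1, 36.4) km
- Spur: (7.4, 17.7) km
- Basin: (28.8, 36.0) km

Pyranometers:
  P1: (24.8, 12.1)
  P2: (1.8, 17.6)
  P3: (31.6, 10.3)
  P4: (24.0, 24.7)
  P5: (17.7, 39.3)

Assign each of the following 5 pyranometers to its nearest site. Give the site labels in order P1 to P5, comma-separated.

P1 → Gulch (d²=155.29)
P2 → Spur (d²=31.37)
P3 → Ridge (d²=211.70)
P4 → Delta (d²=120.77)
P5 → Mesa (d²=31.41)

Gulch, Spur, Ridge, Delta, Mesa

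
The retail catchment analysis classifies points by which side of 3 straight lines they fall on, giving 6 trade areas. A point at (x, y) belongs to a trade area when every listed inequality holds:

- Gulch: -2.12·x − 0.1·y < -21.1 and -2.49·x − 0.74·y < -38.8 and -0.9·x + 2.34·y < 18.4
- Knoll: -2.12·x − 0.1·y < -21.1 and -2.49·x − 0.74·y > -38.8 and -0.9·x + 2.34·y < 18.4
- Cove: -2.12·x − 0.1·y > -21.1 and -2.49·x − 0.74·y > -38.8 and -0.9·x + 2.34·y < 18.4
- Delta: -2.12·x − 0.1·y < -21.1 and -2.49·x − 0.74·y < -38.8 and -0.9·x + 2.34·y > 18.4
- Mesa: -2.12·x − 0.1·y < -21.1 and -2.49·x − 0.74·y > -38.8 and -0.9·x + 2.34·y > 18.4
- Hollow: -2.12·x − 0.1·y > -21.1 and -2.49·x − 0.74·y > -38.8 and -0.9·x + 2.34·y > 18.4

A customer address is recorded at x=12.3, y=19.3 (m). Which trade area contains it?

-2.12·12.3 − 0.1·19.3 = -28.006, which is < -21.1
-2.49·12.3 − 0.74·19.3 = -44.909, which is < -38.8
-0.9·12.3 + 2.34·19.3 = 34.092, which is > 18.4
This sign pattern matches Delta.

Delta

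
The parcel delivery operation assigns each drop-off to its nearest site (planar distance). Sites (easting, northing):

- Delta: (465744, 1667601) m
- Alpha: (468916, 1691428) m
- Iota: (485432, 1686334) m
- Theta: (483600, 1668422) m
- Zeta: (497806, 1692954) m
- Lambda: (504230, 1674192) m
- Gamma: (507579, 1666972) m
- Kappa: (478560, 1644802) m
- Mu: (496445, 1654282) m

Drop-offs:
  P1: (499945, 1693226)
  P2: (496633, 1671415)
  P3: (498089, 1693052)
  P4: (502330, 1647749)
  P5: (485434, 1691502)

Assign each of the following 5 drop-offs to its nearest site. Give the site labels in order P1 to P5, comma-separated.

P1 → Zeta (d²=4649305.00)
P2 → Lambda (d²=65426138.00)
P3 → Zeta (d²=89693.00)
P4 → Mu (d²=77313314.00)
P5 → Iota (d²=26708228.00)

Zeta, Lambda, Zeta, Mu, Iota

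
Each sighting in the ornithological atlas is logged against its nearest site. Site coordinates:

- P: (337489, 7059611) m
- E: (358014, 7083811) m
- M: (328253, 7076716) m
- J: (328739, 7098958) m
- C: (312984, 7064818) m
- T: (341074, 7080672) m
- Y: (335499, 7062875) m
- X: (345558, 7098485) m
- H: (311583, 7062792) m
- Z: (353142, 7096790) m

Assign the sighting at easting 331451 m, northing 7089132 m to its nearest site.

Squared distances to each site:
P: 907946885.000; E: 733906010.000; M: 164384260.000; J: 103905220.000; C: 932200685.000; T: 164173729.000; Y: 705816353.000; X: 286486058.000; H: 1088533024.000; Z: 529144445.000.
Minimum at J.

J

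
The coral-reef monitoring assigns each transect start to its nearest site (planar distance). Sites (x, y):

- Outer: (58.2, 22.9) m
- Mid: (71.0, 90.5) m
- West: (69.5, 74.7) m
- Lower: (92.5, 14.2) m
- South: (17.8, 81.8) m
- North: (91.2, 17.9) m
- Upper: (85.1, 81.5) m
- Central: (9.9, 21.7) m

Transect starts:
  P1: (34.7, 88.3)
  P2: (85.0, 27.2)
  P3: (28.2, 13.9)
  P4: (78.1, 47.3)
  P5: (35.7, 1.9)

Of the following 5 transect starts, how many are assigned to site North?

1

P1 → South
P2 → North
P3 → Central
P4 → West
P5 → Outer
1 of the 5 goes to North.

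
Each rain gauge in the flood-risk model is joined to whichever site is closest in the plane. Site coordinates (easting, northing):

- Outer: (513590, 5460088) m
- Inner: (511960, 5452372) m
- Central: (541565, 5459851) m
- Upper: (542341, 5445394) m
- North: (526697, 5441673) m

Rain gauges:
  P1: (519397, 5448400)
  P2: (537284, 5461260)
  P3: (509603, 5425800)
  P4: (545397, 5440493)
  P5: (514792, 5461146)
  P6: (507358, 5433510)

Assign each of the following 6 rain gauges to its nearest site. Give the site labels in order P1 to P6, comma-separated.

P1 → Inner (d²=71085753.00)
P2 → Central (d²=20312242.00)
P3 → North (d²=544156965.00)
P4 → Upper (d²=33358937.00)
P5 → Outer (d²=2564168.00)
P6 → Inner (d²=376953448.00)

Inner, Central, North, Upper, Outer, Inner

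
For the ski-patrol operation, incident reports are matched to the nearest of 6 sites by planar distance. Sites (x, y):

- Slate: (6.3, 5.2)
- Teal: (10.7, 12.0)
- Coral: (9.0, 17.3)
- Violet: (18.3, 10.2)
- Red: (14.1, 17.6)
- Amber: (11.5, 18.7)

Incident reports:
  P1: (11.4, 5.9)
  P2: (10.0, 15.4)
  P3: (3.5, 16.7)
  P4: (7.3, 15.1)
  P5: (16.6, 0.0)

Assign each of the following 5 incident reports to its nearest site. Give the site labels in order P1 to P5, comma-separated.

Slate, Coral, Coral, Coral, Violet

P1 → Slate (d²=26.50)
P2 → Coral (d²=4.61)
P3 → Coral (d²=30.61)
P4 → Coral (d²=7.73)
P5 → Violet (d²=106.93)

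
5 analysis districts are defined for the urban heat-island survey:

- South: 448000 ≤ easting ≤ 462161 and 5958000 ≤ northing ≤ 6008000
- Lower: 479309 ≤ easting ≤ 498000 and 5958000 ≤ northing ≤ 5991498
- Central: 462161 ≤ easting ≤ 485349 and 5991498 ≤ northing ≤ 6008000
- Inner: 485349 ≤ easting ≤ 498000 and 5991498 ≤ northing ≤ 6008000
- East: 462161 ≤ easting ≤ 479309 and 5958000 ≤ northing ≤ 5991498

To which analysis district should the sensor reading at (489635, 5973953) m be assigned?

The point has easting = 489635 and northing = 5973953.
Only Lower satisfies 479309 ≤ easting ≤ 498000 and 5958000 ≤ northing ≤ 5991498.

Lower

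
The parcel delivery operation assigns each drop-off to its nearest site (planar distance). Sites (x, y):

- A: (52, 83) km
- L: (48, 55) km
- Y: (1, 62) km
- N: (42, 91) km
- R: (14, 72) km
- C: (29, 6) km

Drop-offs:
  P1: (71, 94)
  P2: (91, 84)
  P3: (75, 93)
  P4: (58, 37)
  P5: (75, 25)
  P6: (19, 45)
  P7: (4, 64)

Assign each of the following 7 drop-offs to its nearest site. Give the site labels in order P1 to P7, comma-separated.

P1 → A (d²=482.00)
P2 → A (d²=1522.00)
P3 → A (d²=629.00)
P4 → L (d²=424.00)
P5 → L (d²=1629.00)
P6 → Y (d²=613.00)
P7 → Y (d²=13.00)

A, A, A, L, L, Y, Y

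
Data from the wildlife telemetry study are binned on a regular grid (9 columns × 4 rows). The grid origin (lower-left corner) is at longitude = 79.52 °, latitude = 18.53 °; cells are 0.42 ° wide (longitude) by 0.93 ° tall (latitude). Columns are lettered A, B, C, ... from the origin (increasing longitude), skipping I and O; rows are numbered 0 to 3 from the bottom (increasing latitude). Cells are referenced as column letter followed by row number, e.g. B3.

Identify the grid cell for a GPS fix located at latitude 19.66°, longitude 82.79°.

Column index: ⌊(82.79 − 79.52) / 0.42⌋ = ⌊7.786⌋ = 7 → column H
Row offset from origin: ⌊(19.66 − 18.53) / 0.93⌋ = ⌊1.215⌋ = 1 → row 1

H1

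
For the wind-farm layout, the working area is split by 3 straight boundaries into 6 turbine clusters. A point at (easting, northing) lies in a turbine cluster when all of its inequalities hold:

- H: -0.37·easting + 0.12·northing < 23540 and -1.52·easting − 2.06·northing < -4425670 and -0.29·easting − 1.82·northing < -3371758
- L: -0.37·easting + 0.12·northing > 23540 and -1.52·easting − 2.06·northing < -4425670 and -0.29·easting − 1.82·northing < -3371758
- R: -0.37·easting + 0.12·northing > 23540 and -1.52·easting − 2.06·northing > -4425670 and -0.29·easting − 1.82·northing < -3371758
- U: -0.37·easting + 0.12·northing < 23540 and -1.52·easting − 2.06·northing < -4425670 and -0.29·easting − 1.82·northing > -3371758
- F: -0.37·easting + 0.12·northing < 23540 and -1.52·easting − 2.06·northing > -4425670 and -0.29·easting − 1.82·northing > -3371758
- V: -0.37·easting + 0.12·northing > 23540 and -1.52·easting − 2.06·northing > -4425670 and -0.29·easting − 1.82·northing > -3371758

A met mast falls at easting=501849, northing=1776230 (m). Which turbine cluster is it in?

R

-0.37·501849 + 0.12·1776230 = 27463.470, which is > 23540
-1.52·501849 − 2.06·1776230 = -4421844.280, which is > -4425670
-0.29·501849 − 1.82·1776230 = -3378274.810, which is < -3371758
This sign pattern matches R.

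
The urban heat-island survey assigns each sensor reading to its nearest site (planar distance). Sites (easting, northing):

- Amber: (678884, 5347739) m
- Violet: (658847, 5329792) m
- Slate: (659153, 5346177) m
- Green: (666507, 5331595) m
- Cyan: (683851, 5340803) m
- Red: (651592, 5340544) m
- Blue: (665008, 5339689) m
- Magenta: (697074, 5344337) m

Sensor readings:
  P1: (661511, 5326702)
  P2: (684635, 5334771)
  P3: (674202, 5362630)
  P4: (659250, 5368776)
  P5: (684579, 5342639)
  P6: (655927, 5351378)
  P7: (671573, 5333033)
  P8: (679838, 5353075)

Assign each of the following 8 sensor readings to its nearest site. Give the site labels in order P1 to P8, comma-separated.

P1 → Violet (d²=16644996.00)
P2 → Cyan (d²=36999680.00)
P3 → Amber (d²=243663005.00)
P4 → Slate (d²=510724210.00)
P5 → Cyan (d²=3900880.00)
P6 → Slate (d²=37457477.00)
P7 → Green (d²=27732200.00)
P8 → Amber (d²=29383012.00)

Violet, Cyan, Amber, Slate, Cyan, Slate, Green, Amber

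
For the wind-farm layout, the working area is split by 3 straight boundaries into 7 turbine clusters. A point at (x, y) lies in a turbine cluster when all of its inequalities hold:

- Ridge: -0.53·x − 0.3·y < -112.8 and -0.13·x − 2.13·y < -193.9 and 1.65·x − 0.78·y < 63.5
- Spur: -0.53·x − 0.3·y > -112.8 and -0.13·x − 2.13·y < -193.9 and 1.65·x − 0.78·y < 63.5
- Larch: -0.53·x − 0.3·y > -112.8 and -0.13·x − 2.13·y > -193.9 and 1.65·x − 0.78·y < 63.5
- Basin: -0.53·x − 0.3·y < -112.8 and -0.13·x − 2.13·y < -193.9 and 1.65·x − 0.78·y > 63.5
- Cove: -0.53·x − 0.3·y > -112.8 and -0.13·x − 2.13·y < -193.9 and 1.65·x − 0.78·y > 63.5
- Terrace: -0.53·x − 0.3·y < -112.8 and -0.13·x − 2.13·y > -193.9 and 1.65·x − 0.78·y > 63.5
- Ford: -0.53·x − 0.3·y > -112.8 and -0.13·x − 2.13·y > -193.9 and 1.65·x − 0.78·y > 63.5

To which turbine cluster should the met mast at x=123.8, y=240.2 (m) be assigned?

Ridge

-0.53·123.8 − 0.3·240.2 = -137.674, which is < -112.8
-0.13·123.8 − 2.13·240.2 = -527.720, which is < -193.9
1.65·123.8 − 0.78·240.2 = 16.914, which is < 63.5
This sign pattern matches Ridge.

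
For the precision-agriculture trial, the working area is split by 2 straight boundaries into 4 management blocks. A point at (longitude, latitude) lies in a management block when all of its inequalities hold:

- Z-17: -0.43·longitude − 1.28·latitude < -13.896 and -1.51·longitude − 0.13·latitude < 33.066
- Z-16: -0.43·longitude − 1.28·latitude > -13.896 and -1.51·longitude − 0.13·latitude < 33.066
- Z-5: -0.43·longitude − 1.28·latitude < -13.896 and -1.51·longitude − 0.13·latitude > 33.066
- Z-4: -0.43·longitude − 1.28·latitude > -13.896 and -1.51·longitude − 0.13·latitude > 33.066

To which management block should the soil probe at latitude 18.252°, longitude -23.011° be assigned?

Z-16

-0.43·-23.011 − 1.28·18.252 = -13.468, which is > -13.896
-1.51·-23.011 − 0.13·18.252 = 32.374, which is < 33.066
This sign pattern matches Z-16.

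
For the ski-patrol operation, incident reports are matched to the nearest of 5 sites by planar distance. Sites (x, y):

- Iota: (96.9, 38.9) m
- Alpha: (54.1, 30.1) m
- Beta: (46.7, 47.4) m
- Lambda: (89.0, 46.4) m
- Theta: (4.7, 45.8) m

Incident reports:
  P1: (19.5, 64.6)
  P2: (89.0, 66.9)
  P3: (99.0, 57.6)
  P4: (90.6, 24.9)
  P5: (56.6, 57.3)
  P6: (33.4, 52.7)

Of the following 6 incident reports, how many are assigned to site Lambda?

P1 → Theta
P2 → Lambda
P3 → Lambda
P4 → Iota
P5 → Beta
P6 → Beta
2 of the 6 go to Lambda.

2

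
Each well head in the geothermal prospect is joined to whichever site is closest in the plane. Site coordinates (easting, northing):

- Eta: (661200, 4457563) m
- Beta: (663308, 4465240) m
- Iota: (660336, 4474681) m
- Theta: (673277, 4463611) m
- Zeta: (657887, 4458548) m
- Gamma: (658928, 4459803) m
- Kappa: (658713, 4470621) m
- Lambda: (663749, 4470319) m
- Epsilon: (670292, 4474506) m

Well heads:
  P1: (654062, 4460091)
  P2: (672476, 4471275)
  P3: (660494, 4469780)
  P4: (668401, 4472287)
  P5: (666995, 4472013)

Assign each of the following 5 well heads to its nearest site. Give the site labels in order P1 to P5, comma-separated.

P1 → Zeta (d²=17011474.00)
P2 → Epsilon (d²=15209217.00)
P3 → Kappa (d²=3879242.00)
P4 → Epsilon (d²=8499842.00)
P5 → Lambda (d²=13406152.00)

Zeta, Epsilon, Kappa, Epsilon, Lambda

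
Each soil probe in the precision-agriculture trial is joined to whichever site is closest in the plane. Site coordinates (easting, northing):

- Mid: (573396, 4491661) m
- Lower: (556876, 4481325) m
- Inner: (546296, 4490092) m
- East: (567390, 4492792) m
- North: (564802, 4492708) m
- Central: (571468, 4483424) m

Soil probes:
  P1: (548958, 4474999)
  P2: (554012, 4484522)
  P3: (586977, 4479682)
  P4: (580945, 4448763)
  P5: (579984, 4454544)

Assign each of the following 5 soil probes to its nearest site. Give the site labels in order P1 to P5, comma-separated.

Lower, Lower, Central, Central, Central

P1 → Lower (d²=102713000.00)
P2 → Lower (d²=18423305.00)
P3 → Central (d²=254531645.00)
P4 → Central (d²=1291198450.00)
P5 → Central (d²=906576656.00)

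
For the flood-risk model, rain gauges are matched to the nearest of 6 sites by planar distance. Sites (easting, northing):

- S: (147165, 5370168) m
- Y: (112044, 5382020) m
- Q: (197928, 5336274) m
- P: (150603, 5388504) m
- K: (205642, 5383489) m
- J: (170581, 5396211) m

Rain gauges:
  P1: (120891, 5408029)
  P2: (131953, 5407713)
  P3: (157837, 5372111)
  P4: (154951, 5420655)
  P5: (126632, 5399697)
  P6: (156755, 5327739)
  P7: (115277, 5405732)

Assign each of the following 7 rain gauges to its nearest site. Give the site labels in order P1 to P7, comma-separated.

Y, P, S, J, Y, Q, Y

P1 → Y (d²=754737490.00)
P2 → P (d²=716808181.00)
P3 → S (d²=117666833.00)
P4 → J (d²=841806036.00)
P5 → Y (d²=525286073.00)
P6 → Q (d²=1768062154.00)
P7 → Y (d²=572711233.00)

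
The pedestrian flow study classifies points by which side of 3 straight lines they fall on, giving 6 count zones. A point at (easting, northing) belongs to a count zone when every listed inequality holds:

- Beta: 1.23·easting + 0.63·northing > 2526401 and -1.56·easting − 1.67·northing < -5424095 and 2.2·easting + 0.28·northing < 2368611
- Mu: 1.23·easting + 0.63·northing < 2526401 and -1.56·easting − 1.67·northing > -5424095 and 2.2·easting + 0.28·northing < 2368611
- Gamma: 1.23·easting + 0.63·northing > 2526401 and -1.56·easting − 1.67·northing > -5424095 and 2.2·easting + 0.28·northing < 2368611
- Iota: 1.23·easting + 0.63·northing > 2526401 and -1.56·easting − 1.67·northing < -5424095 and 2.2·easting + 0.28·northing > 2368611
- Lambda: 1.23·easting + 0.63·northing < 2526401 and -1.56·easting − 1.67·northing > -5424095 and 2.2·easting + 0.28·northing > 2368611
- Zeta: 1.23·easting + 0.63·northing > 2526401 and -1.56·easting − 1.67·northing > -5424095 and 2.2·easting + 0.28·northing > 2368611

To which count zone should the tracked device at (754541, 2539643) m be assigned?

1.23·754541 + 0.63·2539643 = 2528060.520, which is > 2526401
-1.56·754541 − 1.67·2539643 = -5418287.770, which is > -5424095
2.2·754541 + 0.28·2539643 = 2371090.240, which is > 2368611
This sign pattern matches Zeta.

Zeta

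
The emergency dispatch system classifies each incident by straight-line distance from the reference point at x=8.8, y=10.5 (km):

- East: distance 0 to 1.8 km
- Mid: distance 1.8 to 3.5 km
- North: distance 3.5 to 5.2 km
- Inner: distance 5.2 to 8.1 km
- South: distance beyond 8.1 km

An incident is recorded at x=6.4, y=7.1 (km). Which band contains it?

North

Distance = √((6.4−8.8)² + (7.1−10.5)²) = √(5.760 + 11.560) = 4.162 km.
3.5 ≤ 4.162 < 5.2 → North.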